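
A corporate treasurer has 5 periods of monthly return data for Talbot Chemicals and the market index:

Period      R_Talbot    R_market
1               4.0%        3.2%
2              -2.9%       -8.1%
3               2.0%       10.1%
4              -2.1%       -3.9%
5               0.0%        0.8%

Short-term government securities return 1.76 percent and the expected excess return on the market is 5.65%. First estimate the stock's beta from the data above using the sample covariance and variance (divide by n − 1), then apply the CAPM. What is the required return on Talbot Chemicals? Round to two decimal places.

3.64%

Mean R_i = (4.0 − 2.9 + 2.0 − 2.1 + 0.0) / 5 = 0.2000%
Mean R_m = (3.2 − 8.1 + 10.1 − 3.9 + 0.8) / 5 = 0.4200%
Σ(R_i − R̄_i)(R_m − R̄_m) = 64.2600  ⇒  Cov = 64.2600 / 4 = 16.0650
Σ(R_m − R̄_m)² = 192.8280  ⇒  Var(R_m) = 192.8280 / 4 = 48.2070
β = Cov / Var(R_m) = 16.0650 / 48.2070 = 0.3333
E(R) = R_f + β × MRP = 1.76% + 0.3333 × 5.65% = 3.64%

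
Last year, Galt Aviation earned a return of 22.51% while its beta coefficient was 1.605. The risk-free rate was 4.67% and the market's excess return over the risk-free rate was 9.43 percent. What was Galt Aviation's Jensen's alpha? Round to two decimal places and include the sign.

+2.70%

CAPM benchmark = R_f + β(R_m − R_f) = 4.67% + 1.605 × 9.43% = 19.80515%
α = actual − benchmark = 22.51% − 19.80515% = +2.70%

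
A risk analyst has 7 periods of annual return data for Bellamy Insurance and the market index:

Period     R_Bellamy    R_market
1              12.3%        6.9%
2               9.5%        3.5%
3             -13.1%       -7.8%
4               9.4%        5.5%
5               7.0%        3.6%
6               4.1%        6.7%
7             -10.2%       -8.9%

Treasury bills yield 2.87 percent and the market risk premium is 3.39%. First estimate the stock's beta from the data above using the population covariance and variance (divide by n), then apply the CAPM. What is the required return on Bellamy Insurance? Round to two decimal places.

Mean R_i = (12.3 + 9.5 − 13.1 + 9.4 + 7.0 + 4.1 − 10.2) / 7 = 2.7143%
Mean R_m = (6.9 + 3.5 − 7.8 + 5.5 + 3.6 + 6.7 − 8.9) / 7 = 1.3571%
Σ(R_i − R̄_i)(R_m − R̄_m) = 389.6643  ⇒  Cov = 389.6643 / 7 = 55.6663
Σ(R_m − R̄_m)² = 275.1171  ⇒  Var(R_m) = 275.1171 / 7 = 39.3024
β = Cov / Var(R_m) = 55.6663 / 39.3024 = 1.4164
E(R) = R_f + β × MRP = 2.87% + 1.4164 × 3.39% = 7.67%

7.67%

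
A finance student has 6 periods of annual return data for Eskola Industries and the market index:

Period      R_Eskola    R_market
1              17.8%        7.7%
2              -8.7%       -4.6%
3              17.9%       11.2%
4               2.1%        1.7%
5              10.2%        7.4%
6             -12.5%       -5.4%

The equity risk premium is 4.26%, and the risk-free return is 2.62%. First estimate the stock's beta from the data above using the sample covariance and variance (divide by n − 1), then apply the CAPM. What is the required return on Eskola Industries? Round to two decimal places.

Mean R_i = (17.8 − 8.7 + 17.9 + 2.1 + 10.2 − 12.5) / 6 = 4.4667%
Mean R_m = (7.7 − 4.6 + 11.2 + 1.7 + 7.4 − 5.4) / 6 = 3.0000%
Σ(R_i − R̄_i)(R_m − R̄_m) = 443.7100  ⇒  Cov = 443.7100 / 5 = 88.7420
Σ(R_m − R̄_m)² = 238.7000  ⇒  Var(R_m) = 238.7000 / 5 = 47.7400
β = Cov / Var(R_m) = 88.7420 / 47.7400 = 1.8589
E(R) = R_f + β × MRP = 2.62% + 1.8589 × 4.26% = 10.54%

10.54%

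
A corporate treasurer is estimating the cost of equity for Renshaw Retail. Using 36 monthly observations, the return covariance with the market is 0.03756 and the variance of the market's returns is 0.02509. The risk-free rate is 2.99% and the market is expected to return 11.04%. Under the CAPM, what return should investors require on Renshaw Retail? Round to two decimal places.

β = Cov(R_i, R_m) / Var(R_m) = 0.03756 / 0.02509 = 1.4970
MRP = 11.04% − 2.99% = 8.05%
E(R) = R_f + β × MRP = 2.99% + 1.4970 × 8.05% = 15.04%

15.04%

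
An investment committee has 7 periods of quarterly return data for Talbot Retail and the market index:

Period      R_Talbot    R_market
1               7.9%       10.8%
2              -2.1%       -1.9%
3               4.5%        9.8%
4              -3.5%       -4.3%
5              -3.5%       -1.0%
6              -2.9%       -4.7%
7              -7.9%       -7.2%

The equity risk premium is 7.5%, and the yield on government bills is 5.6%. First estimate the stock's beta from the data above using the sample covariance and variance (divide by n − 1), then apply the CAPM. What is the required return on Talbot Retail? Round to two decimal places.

Mean R_i = (7.9 − 2.1 + 4.5 − 3.5 − 3.5 − 2.9 − 7.9) / 7 = -1.0714%
Mean R_m = (10.8 − 1.9 + 9.8 − 4.3 − 1.0 − 4.7 − 7.2) / 7 = 0.2143%
Σ(R_i − R̄_i)(R_m − R̄_m) = 224.0771  ⇒  Cov = 224.0771 / 6 = 37.3462
Σ(R_m − R̄_m)² = 309.3886  ⇒  Var(R_m) = 309.3886 / 6 = 51.5648
β = Cov / Var(R_m) = 37.3462 / 51.5648 = 0.7243
E(R) = R_f + β × MRP = 5.6% + 0.7243 × 7.5% = 11.03%

11.03%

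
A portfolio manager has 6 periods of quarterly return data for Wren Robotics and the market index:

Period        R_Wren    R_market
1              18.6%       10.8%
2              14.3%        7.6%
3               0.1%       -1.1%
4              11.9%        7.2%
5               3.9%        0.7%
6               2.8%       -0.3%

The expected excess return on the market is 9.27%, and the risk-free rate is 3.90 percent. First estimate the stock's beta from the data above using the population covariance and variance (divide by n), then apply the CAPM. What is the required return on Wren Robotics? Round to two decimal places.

17.50%

Mean R_i = (18.6 + 14.3 + 0.1 + 11.9 + 3.9 + 2.8) / 6 = 8.6000%
Mean R_m = (10.8 + 7.6 − 1.1 + 7.2 + 0.7 − 0.3) / 6 = 4.1500%
Σ(R_i − R̄_i)(R_m − R̄_m) = 182.8800  ⇒  Cov = 182.8800 / 6 = 30.4800
Σ(R_m − R̄_m)² = 124.6950  ⇒  Var(R_m) = 124.6950 / 6 = 20.7825
β = Cov / Var(R_m) = 30.4800 / 20.7825 = 1.4666
E(R) = R_f + β × MRP = 3.90% + 1.4666 × 9.27% = 17.50%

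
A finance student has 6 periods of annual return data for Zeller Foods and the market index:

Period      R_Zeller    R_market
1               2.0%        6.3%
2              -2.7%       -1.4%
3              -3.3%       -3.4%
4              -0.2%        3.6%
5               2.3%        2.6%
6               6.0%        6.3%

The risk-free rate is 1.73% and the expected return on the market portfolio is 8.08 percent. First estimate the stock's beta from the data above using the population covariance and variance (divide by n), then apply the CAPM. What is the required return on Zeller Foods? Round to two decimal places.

Mean R_i = (2.0 − 2.7 − 3.3 − 0.2 + 2.3 + 6.0) / 6 = 0.6833%
Mean R_m = (6.3 − 1.4 − 3.4 + 3.6 + 2.6 + 6.3) / 6 = 2.3333%
Σ(R_i − R̄_i)(R_m − R̄_m) = 61.0933  ⇒  Cov = 61.0933 / 6 = 10.1822
Σ(R_m − R̄_m)² = 79.9533  ⇒  Var(R_m) = 79.9533 / 6 = 13.3256
β = Cov / Var(R_m) = 10.1822 / 13.3256 = 0.7641
MRP = 8.08% − 1.73% = 6.35%
E(R) = R_f + β × MRP = 1.73% + 0.7641 × 6.35% = 6.58%

6.58%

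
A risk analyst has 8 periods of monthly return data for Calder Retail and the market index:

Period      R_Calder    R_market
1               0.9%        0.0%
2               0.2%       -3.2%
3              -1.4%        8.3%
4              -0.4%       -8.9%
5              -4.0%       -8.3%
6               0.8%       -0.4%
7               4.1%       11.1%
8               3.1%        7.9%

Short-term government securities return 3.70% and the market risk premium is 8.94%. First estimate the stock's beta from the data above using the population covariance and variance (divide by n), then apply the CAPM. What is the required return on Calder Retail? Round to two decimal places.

5.71%

Mean R_i = (0.9 + 0.2 − 1.4 − 0.4 − 4.0 + 0.8 + 4.1 + 3.1) / 8 = 0.4125%
Mean R_m = (0.0 − 3.2 + 8.3 − 8.9 − 8.3 − 0.4 + 11.1 + 7.9) / 8 = 0.8125%
Σ(R_i − R̄_i)(R_m − R̄_m) = 91.4988  ⇒  Cov = 91.4988 / 8 = 11.4374
Σ(R_m − R̄_m)² = 407.7288  ⇒  Var(R_m) = 407.7288 / 8 = 50.9661
β = Cov / Var(R_m) = 11.4374 / 50.9661 = 0.2244
E(R) = R_f + β × MRP = 3.70% + 0.2244 × 8.94% = 5.71%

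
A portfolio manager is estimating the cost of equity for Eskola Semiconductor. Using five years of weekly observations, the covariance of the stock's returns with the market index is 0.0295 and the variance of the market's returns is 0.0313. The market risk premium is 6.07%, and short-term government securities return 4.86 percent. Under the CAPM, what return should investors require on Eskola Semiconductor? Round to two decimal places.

10.58%

β = Cov(R_i, R_m) / Var(R_m) = 0.0295 / 0.0313 = 0.9425
E(R) = R_f + β × MRP = 4.86% + 0.9425 × 6.07% = 10.58%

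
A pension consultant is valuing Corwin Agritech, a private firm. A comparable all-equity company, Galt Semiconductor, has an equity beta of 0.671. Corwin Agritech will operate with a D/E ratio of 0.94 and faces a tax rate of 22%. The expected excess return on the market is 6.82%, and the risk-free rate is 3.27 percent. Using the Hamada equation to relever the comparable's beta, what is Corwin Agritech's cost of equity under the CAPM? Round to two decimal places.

11.20%

β_L = β_U × [1 + (1 − t)(D/E)] = 0.671 × [1 + (1 − 0.22) × 0.94]
    = 0.671 × [1 + 0.78 × 0.94] = 0.671 × 1.7332 = 1.1630
E(R) = R_f + β_L × MRP = 3.27% + 1.1630 × 6.82% = 11.20%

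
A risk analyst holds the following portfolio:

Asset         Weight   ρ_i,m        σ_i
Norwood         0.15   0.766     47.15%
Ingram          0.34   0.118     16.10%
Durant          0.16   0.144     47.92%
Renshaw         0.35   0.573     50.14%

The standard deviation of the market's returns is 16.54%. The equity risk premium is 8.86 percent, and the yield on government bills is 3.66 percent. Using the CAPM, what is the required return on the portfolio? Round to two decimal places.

β_Norwood = 0.766 × 47.15% / 16.54% = 2.1836
β_Ingram = 0.118 × 16.10% / 16.54% = 0.1149
β_Durant = 0.144 × 47.92% / 16.54% = 0.4172
β_Renshaw = 0.573 × 50.14% / 16.54% = 1.7370
β_P = Σ w_i β_i = 0.15×2.1836 + 0.34×0.1149 + 0.16×0.4172 + 0.35×1.7370 = 1.0413
E(R_P) = R_f + β_P × MRP = 3.66% + 1.0413 × 8.86% = 12.89%

12.89%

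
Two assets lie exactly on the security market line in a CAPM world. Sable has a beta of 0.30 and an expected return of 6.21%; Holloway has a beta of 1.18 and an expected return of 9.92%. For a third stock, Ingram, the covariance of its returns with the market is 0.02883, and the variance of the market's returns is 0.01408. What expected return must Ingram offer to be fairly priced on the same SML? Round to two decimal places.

13.58%

MRP = (9.92% − 6.21%) / (1.18 − 0.30) = 4.2159%
R_f = 6.21% − 0.30 × 4.2159% = 4.9452%
β_Ingram = Cov / Var(R_m) = 0.02883 / 0.01408 = 2.0476
E(R_Ingram) = R_f + β × MRP = 4.9452% + 2.0476 × 4.2159% = 13.58%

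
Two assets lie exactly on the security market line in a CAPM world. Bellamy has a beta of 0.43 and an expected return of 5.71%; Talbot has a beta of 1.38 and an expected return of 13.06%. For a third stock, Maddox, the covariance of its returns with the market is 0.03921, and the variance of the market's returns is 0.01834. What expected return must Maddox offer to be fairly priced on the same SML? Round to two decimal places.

MRP = (13.06% − 5.71%) / (1.38 − 0.43) = 7.7368%
R_f = 5.71% − 0.43 × 7.7368% = 2.3832%
β_Maddox = Cov / Var(R_m) = 0.03921 / 0.01834 = 2.1379
E(R_Maddox) = R_f + β × MRP = 2.3832% + 2.1379 × 7.7368% = 18.92%

18.92%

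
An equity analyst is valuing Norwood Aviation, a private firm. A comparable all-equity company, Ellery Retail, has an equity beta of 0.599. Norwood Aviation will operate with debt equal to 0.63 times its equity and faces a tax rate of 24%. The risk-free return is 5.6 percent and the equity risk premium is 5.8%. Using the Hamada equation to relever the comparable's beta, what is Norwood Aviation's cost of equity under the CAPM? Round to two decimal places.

β_L = β_U × [1 + (1 − t)(D/E)] = 0.599 × [1 + (1 − 0.24) × 0.63]
    = 0.599 × [1 + 0.76 × 0.63] = 0.599 × 1.4788 = 0.8858
E(R) = R_f + β_L × MRP = 5.6% + 0.8858 × 5.8% = 10.74%

10.74%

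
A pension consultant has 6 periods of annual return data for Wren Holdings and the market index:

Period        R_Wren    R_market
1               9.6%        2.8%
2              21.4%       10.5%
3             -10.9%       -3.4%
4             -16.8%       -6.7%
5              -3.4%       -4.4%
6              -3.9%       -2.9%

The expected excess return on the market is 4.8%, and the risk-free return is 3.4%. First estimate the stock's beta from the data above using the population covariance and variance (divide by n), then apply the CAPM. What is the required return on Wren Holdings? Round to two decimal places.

13.62%

Mean R_i = (9.6 + 21.4 − 10.9 − 16.8 − 3.4 − 3.9) / 6 = -0.6667%
Mean R_m = (2.8 + 10.5 − 3.4 − 6.7 − 4.4 − 2.9) / 6 = -0.6833%
Σ(R_i − R̄_i)(R_m − R̄_m) = 424.7367  ⇒  Cov = 424.7367 / 6 = 70.7895
Σ(R_m − R̄_m)² = 199.5083  ⇒  Var(R_m) = 199.5083 / 6 = 33.2514
β = Cov / Var(R_m) = 70.7895 / 33.2514 = 2.1289
E(R) = R_f + β × MRP = 3.4% + 2.1289 × 4.8% = 13.62%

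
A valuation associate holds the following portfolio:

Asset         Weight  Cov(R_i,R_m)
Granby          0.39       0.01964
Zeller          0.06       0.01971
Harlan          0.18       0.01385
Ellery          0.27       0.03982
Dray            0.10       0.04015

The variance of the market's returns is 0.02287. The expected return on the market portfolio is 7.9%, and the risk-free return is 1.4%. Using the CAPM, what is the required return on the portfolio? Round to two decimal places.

8.82%

β_Granby = 0.01964 / 0.02287 = 0.8588
β_Zeller = 0.01971 / 0.02287 = 0.8618
β_Harlan = 0.01385 / 0.02287 = 0.6056
β_Ellery = 0.03982 / 0.02287 = 1.7411
β_Dray = 0.04015 / 0.02287 = 1.7556
β_P = Σ w_i β_i = 0.39×0.8588 + 0.06×0.8618 + 0.18×0.6056 + 0.27×1.7411 + 0.10×1.7556 = 1.1413
MRP = 7.9% − 1.4% = 6.50%
E(R_P) = R_f + β_P × MRP = 1.4% + 1.1413 × 6.5% = 8.82%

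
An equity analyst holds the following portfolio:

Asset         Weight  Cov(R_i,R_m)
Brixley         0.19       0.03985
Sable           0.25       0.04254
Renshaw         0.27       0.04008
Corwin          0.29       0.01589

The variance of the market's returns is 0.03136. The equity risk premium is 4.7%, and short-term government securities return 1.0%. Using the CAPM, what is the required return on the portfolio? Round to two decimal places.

β_Brixley = 0.03985 / 0.03136 = 1.2707
β_Sable = 0.04254 / 0.03136 = 1.3565
β_Renshaw = 0.04008 / 0.03136 = 1.2781
β_Corwin = 0.01589 / 0.03136 = 0.5067
β_P = Σ w_i β_i = 0.19×1.2707 + 0.25×1.3565 + 0.27×1.2781 + 0.29×0.5067 = 1.0726
E(R_P) = R_f + β_P × MRP = 1.0% + 1.0726 × 4.7% = 6.04%

6.04%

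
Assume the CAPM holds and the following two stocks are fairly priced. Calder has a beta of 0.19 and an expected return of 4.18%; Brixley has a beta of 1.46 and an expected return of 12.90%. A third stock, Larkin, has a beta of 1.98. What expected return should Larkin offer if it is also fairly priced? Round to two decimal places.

16.47%

MRP (SML slope) = (12.90% − 4.18%) / (1.46 − 0.19) = 8.72% / 1.27 = 6.8661%
R_f (intercept) = 4.18% − 0.19 × 6.8661% = 2.8754%
E(R_Larkin) = R_f + β × MRP = 2.8754% + 1.98 × 6.8661% = 16.47%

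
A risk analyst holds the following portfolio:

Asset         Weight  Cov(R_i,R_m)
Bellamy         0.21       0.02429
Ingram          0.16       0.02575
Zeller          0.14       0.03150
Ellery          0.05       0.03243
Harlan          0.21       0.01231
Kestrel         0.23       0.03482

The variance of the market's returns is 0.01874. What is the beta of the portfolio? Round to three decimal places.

1.379

β_Bellamy = 0.02429 / 0.01874 = 1.2962
β_Ingram = 0.02575 / 0.01874 = 1.3741
β_Zeller = 0.03150 / 0.01874 = 1.6809
β_Ellery = 0.03243 / 0.01874 = 1.7305
β_Harlan = 0.01231 / 0.01874 = 0.6569
β_Kestrel = 0.03482 / 0.01874 = 1.8581
β_P = Σ w_i β_i = 0.21×1.2962 + 0.16×1.3741 + 0.14×1.6809 + 0.05×1.7305 + 0.21×0.6569 + 0.23×1.8581 = 1.3792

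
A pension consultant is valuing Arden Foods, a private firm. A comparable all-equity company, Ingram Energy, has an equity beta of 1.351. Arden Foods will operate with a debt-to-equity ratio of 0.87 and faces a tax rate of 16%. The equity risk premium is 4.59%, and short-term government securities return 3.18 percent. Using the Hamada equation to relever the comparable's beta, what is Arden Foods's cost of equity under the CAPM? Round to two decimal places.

β_L = β_U × [1 + (1 − t)(D/E)] = 1.351 × [1 + (1 − 0.16) × 0.87]
    = 1.351 × [1 + 0.84 × 0.87] = 1.351 × 1.7308 = 2.3383
E(R) = R_f + β_L × MRP = 3.18% + 2.3383 × 4.59% = 13.91%

13.91%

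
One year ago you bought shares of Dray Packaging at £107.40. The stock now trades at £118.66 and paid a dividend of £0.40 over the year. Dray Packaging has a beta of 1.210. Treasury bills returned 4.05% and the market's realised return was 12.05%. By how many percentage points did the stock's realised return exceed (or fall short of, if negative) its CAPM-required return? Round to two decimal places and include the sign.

Realised HPR = (P1 + D1 − P0) / P0 = (118.66 + 0.40 − 107.40) / 107.40 = 11.66 / 107.40 = 10.8566%
MRP = 12.05% − 4.05% = 8.00%
CAPM required = R_f + β·MRP = 4.05% + 1.210 × 8.00% = 13.73000%
α = realised − required = 10.8566% − 13.73000% = -2.87%

-2.87%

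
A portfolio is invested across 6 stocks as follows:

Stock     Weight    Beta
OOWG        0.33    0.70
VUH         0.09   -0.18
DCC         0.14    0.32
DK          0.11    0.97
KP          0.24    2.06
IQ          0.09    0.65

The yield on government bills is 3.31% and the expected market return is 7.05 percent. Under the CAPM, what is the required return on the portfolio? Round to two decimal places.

β_P = Σ w_i β_i = 0.33×0.70 + 0.09×-0.18 + 0.14×0.32 + 0.11×0.97 + 0.24×2.06 + 0.09×0.65 = 0.9192
MRP = 7.05% − 3.31% = 3.74%
E(R_P) = R_f + β_P × MRP = 3.31% + 0.9192 × 3.74% = 6.75%

6.75%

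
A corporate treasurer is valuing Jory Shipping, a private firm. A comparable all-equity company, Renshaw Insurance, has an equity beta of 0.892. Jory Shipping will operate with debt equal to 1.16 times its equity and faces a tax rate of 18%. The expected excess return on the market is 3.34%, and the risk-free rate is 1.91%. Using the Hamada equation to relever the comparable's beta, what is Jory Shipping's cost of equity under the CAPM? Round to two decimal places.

β_L = β_U × [1 + (1 − t)(D/E)] = 0.892 × [1 + (1 − 0.18) × 1.16]
    = 0.892 × [1 + 0.82 × 1.16] = 0.892 × 1.9512 = 1.7405
E(R) = R_f + β_L × MRP = 1.91% + 1.7405 × 3.34% = 7.72%

7.72%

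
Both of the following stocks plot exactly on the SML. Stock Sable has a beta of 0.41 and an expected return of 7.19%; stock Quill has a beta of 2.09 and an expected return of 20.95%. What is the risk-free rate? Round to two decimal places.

3.83%

Both satisfy E(R) = R_f + β·MRP, so the slope of the SML is
MRP = (20.95% − 7.19%) / (2.09 − 0.41) = 13.76% / 1.68 = 8.1905%
R_f = E(R_Sable) − β_Sable·MRP = 7.19% − 0.41 × 8.1905% = 3.8319%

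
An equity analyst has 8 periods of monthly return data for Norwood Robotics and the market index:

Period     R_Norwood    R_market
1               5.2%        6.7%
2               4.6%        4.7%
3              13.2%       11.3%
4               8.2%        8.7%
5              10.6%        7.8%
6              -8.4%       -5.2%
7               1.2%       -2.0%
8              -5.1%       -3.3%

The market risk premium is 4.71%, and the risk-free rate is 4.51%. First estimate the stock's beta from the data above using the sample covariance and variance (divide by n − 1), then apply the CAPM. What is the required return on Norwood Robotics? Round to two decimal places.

Mean R_i = (5.2 + 4.6 + 13.2 + 8.2 + 10.6 − 8.4 + 1.2 − 5.1) / 8 = 3.6875%
Mean R_m = (6.7 + 4.7 + 11.3 + 8.7 + 7.8 − 5.2 − 2.0 − 3.3) / 8 = 3.5875%
Σ(R_i − R̄_i)(R_m − R̄_m) = 311.9188  ⇒  Cov = 311.9188 / 7 = 44.5598
Σ(R_m − R̄_m)² = 270.1688  ⇒  Var(R_m) = 270.1688 / 7 = 38.5955
β = Cov / Var(R_m) = 44.5598 / 38.5955 = 1.1545
E(R) = R_f + β × MRP = 4.51% + 1.1545 × 4.71% = 9.95%

9.95%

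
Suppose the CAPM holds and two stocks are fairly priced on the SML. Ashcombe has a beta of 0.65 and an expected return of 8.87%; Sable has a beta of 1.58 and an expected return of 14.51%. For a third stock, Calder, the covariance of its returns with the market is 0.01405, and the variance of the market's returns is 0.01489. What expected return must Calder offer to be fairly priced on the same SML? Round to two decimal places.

MRP = (14.51% − 8.87%) / (1.58 − 0.65) = 6.0645%
R_f = 8.87% − 0.65 × 6.0645% = 4.9281%
β_Calder = Cov / Var(R_m) = 0.01405 / 0.01489 = 0.9436
E(R_Calder) = R_f + β × MRP = 4.9281% + 0.9436 × 6.0645% = 10.65%

10.65%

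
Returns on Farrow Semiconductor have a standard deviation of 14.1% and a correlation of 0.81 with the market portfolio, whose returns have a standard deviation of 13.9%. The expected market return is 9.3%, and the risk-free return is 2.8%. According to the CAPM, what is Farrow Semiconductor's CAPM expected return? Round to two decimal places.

8.14%

β = ρ × σ_i / σ_m = 0.81 × 14.1% / 13.9% = 0.8217
MRP = 9.3% − 2.8% = 6.50%
E(R) = 2.8% + 0.8217 × 6.5% = 8.14%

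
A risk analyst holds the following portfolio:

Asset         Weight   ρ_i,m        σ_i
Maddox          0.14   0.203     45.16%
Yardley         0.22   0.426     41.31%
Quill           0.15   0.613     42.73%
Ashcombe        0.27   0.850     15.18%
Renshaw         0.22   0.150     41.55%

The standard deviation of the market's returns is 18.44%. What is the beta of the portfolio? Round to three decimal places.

0.756

β_Maddox = 0.203 × 45.16% / 18.44% = 0.4972
β_Yardley = 0.426 × 41.31% / 18.44% = 0.9543
β_Quill = 0.613 × 42.73% / 18.44% = 1.4205
β_Ashcombe = 0.850 × 15.18% / 18.44% = 0.6997
β_Renshaw = 0.150 × 41.55% / 18.44% = 0.3380
β_P = Σ w_i β_i = 0.14×0.4972 + 0.22×0.9543 + 0.15×1.4205 + 0.27×0.6997 + 0.22×0.3380 = 0.7559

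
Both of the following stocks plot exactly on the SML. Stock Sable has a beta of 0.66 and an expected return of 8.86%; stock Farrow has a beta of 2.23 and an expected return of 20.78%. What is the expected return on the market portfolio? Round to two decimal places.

11.44%

Both satisfy E(R) = R_f + β·MRP, so the slope of the SML is
MRP = (20.78% − 8.86%) / (2.23 − 0.66) = 11.92% / 1.57 = 7.5924%
R_f = E(R_Sable) − β_Sable·MRP = 8.86% − 0.66 × 7.5924% = 3.8490%
E(R_m) = R_f + MRP = 3.8490% + 7.5924% = 11.44%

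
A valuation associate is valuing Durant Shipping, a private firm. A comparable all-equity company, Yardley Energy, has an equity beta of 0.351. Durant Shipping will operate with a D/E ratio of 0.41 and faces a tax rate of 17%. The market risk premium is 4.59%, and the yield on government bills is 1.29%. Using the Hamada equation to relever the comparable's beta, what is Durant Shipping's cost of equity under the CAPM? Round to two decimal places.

3.45%

β_L = β_U × [1 + (1 − t)(D/E)] = 0.351 × [1 + (1 − 0.17) × 0.41]
    = 0.351 × [1 + 0.83 × 0.41] = 0.351 × 1.3403 = 0.4704
E(R) = R_f + β_L × MRP = 1.29% + 0.4704 × 4.59% = 3.45%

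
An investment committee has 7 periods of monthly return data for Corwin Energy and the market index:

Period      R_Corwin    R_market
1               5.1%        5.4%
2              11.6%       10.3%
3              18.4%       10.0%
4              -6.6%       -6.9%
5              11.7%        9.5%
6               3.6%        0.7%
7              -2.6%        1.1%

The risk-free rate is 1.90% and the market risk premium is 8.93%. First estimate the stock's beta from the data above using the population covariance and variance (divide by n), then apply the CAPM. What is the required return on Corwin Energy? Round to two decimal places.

Mean R_i = (5.1 + 11.6 + 18.4 − 6.6 + 11.7 + 3.6 − 2.6) / 7 = 5.8857%
Mean R_m = (5.4 + 10.3 + 10.0 − 6.9 + 9.5 + 0.7 + 1.1) / 7 = 4.3000%
Σ(R_i − R̄_i)(R_m − R̄_m) = 310.2100  ⇒  Cov = 310.2100 / 7 = 44.3157
Σ(R_m − R̄_m)² = 245.3800  ⇒  Var(R_m) = 245.3800 / 7 = 35.0543
β = Cov / Var(R_m) = 44.3157 / 35.0543 = 1.2642
E(R) = R_f + β × MRP = 1.90% + 1.2642 × 8.93% = 13.19%

13.19%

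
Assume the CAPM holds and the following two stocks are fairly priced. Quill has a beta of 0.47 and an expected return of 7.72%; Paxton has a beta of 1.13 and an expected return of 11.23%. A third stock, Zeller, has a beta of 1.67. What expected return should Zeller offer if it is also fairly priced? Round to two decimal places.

14.10%

MRP (SML slope) = (11.23% − 7.72%) / (1.13 − 0.47) = 3.51% / 0.66 = 5.3182%
R_f (intercept) = 7.72% − 0.47 × 5.3182% = 5.2204%
E(R_Zeller) = R_f + β × MRP = 5.2204% + 1.67 × 5.3182% = 14.10%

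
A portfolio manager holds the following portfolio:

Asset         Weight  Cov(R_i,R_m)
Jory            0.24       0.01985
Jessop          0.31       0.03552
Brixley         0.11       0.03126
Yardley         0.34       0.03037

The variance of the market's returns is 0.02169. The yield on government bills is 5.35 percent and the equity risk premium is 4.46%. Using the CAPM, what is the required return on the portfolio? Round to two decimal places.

β_Jory = 0.01985 / 0.02169 = 0.9152
β_Jessop = 0.03552 / 0.02169 = 1.6376
β_Brixley = 0.03126 / 0.02169 = 1.4412
β_Yardley = 0.03037 / 0.02169 = 1.4002
β_P = Σ w_i β_i = 0.24×0.9152 + 0.31×1.6376 + 0.11×1.4412 + 0.34×1.4002 = 1.3619
E(R_P) = R_f + β_P × MRP = 5.35% + 1.3619 × 4.46% = 11.42%

11.42%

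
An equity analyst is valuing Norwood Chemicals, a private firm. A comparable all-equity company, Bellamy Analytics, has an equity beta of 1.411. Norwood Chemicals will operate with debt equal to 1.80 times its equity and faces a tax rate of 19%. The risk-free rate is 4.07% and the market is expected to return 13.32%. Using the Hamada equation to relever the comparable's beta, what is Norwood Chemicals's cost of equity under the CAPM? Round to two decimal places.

β_L = β_U × [1 + (1 − t)(D/E)] = 1.411 × [1 + (1 − 0.19) × 1.80]
    = 1.411 × [1 + 0.81 × 1.80] = 1.411 × 2.4580 = 3.4682
MRP = 13.32% − 4.07% = 9.25%
E(R) = R_f + β_L × MRP = 4.07% + 3.4682 × 9.25% = 36.15%

36.15%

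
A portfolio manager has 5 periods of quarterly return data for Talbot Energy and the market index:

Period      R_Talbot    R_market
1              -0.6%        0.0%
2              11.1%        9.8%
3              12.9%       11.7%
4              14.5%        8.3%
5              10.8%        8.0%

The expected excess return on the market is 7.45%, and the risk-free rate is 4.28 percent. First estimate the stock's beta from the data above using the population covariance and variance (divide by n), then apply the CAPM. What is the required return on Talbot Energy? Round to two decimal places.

Mean R_i = (-0.6 + 11.1 + 12.9 + 14.5 + 10.8) / 5 = 9.7400%
Mean R_m = (0.0 + 9.8 + 11.7 + 8.3 + 8.0) / 5 = 7.5600%
Σ(R_i − R̄_i)(R_m − R̄_m) = 98.2880  ⇒  Cov = 98.2880 / 5 = 19.6576
Σ(R_m − R̄_m)² = 80.0520  ⇒  Var(R_m) = 80.0520 / 5 = 16.0104
β = Cov / Var(R_m) = 19.6576 / 16.0104 = 1.2278
E(R) = R_f + β × MRP = 4.28% + 1.2278 × 7.45% = 13.43%

13.43%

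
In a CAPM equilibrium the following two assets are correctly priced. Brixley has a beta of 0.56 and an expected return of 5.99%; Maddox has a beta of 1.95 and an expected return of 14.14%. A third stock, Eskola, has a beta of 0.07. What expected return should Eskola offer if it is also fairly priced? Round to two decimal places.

3.12%

MRP (SML slope) = (14.14% − 5.99%) / (1.95 − 0.56) = 8.15% / 1.39 = 5.8633%
R_f (intercept) = 5.99% − 0.56 × 5.8633% = 2.7066%
E(R_Eskola) = R_f + β × MRP = 2.7066% + 0.07 × 5.8633% = 3.12%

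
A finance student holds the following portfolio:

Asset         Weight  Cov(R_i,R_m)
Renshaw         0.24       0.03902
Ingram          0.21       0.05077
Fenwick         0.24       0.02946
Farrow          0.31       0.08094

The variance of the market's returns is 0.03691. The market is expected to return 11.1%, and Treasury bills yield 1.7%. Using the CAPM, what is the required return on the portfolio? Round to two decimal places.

β_Renshaw = 0.03902 / 0.03691 = 1.0572
β_Ingram = 0.05077 / 0.03691 = 1.3755
β_Fenwick = 0.02946 / 0.03691 = 0.7982
β_Farrow = 0.08094 / 0.03691 = 2.1929
β_P = Σ w_i β_i = 0.24×1.0572 + 0.21×1.3755 + 0.24×0.7982 + 0.31×2.1929 = 1.4140
MRP = 11.1% − 1.7% = 9.40%
E(R_P) = R_f + β_P × MRP = 1.7% + 1.4140 × 9.4% = 14.99%

14.99%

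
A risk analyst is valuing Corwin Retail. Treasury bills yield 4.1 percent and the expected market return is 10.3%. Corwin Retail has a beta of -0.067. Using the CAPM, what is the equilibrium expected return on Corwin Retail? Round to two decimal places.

Market risk premium = E(R_m) − R_f = 10.3% − 4.1% = 6.20%
E(R) = R_f + β × MRP = 4.1% + -0.067 × 6.2% = 3.68%

3.68%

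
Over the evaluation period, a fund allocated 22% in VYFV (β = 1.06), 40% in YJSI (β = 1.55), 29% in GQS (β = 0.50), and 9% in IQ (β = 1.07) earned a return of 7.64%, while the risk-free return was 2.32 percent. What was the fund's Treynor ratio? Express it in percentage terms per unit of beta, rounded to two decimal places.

4.86%

β_P = 0.22×1.06 + 0.40×1.55 + 0.29×0.50 + 0.09×1.07 = 1.0945
Treynor = (R_P − R_f) / β_P = (7.64% − 2.32%) / 1.0945 = 5.32% / 1.0945 = 4.86%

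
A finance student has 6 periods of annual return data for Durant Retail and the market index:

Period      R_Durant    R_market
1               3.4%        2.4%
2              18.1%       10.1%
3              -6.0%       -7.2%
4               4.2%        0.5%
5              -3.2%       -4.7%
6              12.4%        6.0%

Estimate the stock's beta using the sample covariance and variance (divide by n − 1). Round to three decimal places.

Mean R_i = (3.4 + 18.1 − 6.0 + 4.2 − 3.2 + 12.4) / 6 = 4.8167%
Mean R_m = (2.4 + 10.1 − 7.2 + 0.5 − 4.7 + 6.0) / 6 = 1.1833%
Σ(R_i − R̄_i)(R_m − R̄_m) = 291.5117  ⇒  Cov = 291.5117 / 5 = 58.3023
Σ(R_m − R̄_m)² = 209.5483  ⇒  Var(R_m) = 209.5483 / 5 = 41.9097
β = Cov / Var(R_m) = 58.3023 / 41.9097 = 1.3911

1.391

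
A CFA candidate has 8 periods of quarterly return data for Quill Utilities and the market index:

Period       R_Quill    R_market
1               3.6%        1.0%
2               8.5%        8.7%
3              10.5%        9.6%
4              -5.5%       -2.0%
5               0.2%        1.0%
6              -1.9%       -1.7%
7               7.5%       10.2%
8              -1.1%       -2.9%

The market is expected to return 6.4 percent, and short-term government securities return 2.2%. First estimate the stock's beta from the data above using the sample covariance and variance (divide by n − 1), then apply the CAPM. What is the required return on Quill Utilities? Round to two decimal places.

Mean R_i = (3.6 + 8.5 + 10.5 − 5.5 + 0.2 − 1.9 + 7.5 − 1.1) / 8 = 2.7250%
Mean R_m = (1.0 + 8.7 + 9.6 − 2.0 + 1.0 − 1.7 + 10.2 − 2.9) / 8 = 2.9875%
Σ(R_i − R̄_i)(R_m − R̄_m) = 207.3425  ⇒  Cov = 207.3425 / 7 = 29.6204
Σ(R_m − R̄_m)² = 217.7888  ⇒  Var(R_m) = 217.7888 / 7 = 31.1127
β = Cov / Var(R_m) = 29.6204 / 31.1127 = 0.9520
MRP = 6.4% − 2.2% = 4.20%
E(R) = R_f + β × MRP = 2.2% + 0.9520 × 4.2% = 6.20%

6.20%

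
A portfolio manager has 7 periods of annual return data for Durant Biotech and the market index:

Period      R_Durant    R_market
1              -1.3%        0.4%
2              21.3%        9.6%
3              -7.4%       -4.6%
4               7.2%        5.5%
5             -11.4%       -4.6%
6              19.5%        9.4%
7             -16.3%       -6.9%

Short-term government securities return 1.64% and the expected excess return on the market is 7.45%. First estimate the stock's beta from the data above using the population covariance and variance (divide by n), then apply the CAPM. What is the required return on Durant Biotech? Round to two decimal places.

17.35%

Mean R_i = (-1.3 + 21.3 − 7.4 + 7.2 − 11.4 + 19.5 − 16.3) / 7 = 1.6571%
Mean R_m = (0.4 + 9.6 − 4.6 + 5.5 − 4.6 + 9.4 − 6.9) / 7 = 1.2571%
Σ(R_i − R̄_i)(R_m − R̄_m) = 611.2271  ⇒  Cov = 611.2271 / 7 = 87.3182
Σ(R_m − R̄_m)² = 289.7971  ⇒  Var(R_m) = 289.7971 / 7 = 41.3996
β = Cov / Var(R_m) = 87.3182 / 41.3996 = 2.1092
E(R) = R_f + β × MRP = 1.64% + 2.1092 × 7.45% = 17.35%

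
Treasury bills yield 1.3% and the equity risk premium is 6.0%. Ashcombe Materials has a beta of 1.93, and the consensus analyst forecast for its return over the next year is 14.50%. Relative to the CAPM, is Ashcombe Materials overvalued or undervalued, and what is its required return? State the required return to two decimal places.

Undervalued; required return 12.88%

Required return = R_f + β·MRP = 1.3% + 1.93 × 6.0% = 12.88%
Forecast 14.50% > required 12.88% → the stock plots above the SML → undervalued.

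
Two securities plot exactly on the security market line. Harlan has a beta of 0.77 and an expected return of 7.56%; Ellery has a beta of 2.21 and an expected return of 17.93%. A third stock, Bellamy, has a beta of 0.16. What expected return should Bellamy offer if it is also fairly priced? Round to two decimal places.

3.17%

MRP (SML slope) = (17.93% − 7.56%) / (2.21 − 0.77) = 10.37% / 1.44 = 7.2014%
R_f (intercept) = 7.56% − 0.77 × 7.2014% = 2.0149%
E(R_Bellamy) = R_f + β × MRP = 2.0149% + 0.16 × 7.2014% = 3.17%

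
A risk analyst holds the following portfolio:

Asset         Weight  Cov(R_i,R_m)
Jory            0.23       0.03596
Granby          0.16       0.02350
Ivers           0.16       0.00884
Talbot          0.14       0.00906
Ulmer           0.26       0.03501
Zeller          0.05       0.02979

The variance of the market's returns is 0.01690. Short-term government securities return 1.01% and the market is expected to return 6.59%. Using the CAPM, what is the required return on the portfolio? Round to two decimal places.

β_Jory = 0.03596 / 0.01690 = 2.1278
β_Granby = 0.02350 / 0.01690 = 1.3905
β_Ivers = 0.00884 / 0.01690 = 0.5231
β_Talbot = 0.00906 / 0.01690 = 0.5361
β_Ulmer = 0.03501 / 0.01690 = 2.0716
β_Zeller = 0.02979 / 0.01690 = 1.7627
β_P = Σ w_i β_i = 0.23×2.1278 + 0.16×1.3905 + 0.16×0.5231 + 0.14×0.5361 + 0.26×2.0716 + 0.05×1.7627 = 1.4974
MRP = 6.59% − 1.01% = 5.58%
E(R_P) = R_f + β_P × MRP = 1.01% + 1.4974 × 5.58% = 9.37%

9.37%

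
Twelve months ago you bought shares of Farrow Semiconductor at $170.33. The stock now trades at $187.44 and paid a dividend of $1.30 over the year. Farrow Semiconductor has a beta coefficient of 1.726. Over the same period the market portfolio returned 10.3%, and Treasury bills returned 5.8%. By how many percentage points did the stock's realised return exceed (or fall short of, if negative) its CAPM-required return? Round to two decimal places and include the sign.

Realised HPR = (P1 + D1 − P0) / P0 = (187.44 + 1.30 − 170.33) / 170.33 = 18.41 / 170.33 = 10.8084%
MRP = 10.3% − 5.8% = 4.50%
CAPM required = R_f + β·MRP = 5.8% + 1.726 × 4.5% = 13.5670%
α = realised − required = 10.8084% − 13.5670% = -2.76%

-2.76%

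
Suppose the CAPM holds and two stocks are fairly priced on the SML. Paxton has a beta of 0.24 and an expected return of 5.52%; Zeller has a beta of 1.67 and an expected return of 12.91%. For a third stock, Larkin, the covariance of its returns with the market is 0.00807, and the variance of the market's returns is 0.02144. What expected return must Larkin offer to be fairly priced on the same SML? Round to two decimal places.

MRP = (12.91% − 5.52%) / (1.67 − 0.24) = 5.1678%
R_f = 5.52% − 0.24 × 5.1678% = 4.2797%
β_Larkin = Cov / Var(R_m) = 0.00807 / 0.02144 = 0.3764
E(R_Larkin) = R_f + β × MRP = 4.2797% + 0.3764 × 5.1678% = 6.22%

6.22%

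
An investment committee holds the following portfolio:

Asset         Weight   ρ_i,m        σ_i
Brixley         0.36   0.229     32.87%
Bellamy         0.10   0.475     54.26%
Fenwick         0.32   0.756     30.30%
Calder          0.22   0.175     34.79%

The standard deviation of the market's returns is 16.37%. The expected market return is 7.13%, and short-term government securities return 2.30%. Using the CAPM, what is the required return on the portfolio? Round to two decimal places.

β_Brixley = 0.229 × 32.87% / 16.37% = 0.4598
β_Bellamy = 0.475 × 54.26% / 16.37% = 1.5744
β_Fenwick = 0.756 × 30.30% / 16.37% = 1.3993
β_Calder = 0.175 × 34.79% / 16.37% = 0.3719
β_P = Σ w_i β_i = 0.36×0.4598 + 0.10×1.5744 + 0.32×1.3993 + 0.22×0.3719 = 0.8526
MRP = 7.13% − 2.30% = 4.83%
E(R_P) = R_f + β_P × MRP = 2.30% + 0.8526 × 4.83% = 6.42%

6.42%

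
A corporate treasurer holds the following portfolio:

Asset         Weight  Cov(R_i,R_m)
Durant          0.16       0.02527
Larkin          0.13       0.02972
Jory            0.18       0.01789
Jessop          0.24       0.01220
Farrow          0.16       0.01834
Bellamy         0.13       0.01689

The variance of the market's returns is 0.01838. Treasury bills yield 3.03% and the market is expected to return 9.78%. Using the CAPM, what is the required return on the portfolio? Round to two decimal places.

β_Durant = 0.02527 / 0.01838 = 1.3749
β_Larkin = 0.02972 / 0.01838 = 1.6170
β_Jory = 0.01789 / 0.01838 = 0.9733
β_Jessop = 0.01220 / 0.01838 = 0.6638
β_Farrow = 0.01834 / 0.01838 = 0.9978
β_Bellamy = 0.01689 / 0.01838 = 0.9189
β_P = Σ w_i β_i = 0.16×1.3749 + 0.13×1.6170 + 0.18×0.9733 + 0.24×0.6638 + 0.16×0.9978 + 0.13×0.9189 = 1.0438
MRP = 9.78% − 3.03% = 6.75%
E(R_P) = R_f + β_P × MRP = 3.03% + 1.0438 × 6.75% = 10.08%

10.08%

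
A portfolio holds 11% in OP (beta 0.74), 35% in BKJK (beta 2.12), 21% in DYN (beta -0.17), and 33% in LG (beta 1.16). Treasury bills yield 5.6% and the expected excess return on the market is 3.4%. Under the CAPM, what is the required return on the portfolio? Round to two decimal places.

β_P = Σ w_i β_i = 0.11×0.74 + 0.35×2.12 + 0.21×-0.17 + 0.33×1.16 = 1.1705
E(R_P) = R_f + β_P × MRP = 5.6% + 1.1705 × 3.4% = 9.58%

9.58%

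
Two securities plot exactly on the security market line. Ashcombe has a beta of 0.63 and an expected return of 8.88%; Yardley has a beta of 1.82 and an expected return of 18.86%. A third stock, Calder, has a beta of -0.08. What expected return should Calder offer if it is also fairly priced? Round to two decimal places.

MRP (SML slope) = (18.86% − 8.88%) / (1.82 − 0.63) = 9.98% / 1.19 = 8.3866%
R_f (intercept) = 8.88% − 0.63 × 8.3866% = 3.5964%
E(R_Calder) = R_f + β × MRP = 3.5964% + -0.08 × 8.3866% = 2.93%

2.93%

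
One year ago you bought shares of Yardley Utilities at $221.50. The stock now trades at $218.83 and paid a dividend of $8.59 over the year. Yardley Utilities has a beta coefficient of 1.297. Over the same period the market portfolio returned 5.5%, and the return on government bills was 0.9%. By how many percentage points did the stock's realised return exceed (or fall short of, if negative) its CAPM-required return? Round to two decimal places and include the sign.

Realised HPR = (P1 + D1 − P0) / P0 = (218.83 + 8.59 − 221.50) / 221.50 = 5.92 / 221.50 = 2.6727%
MRP = 5.5% − 0.9% = 4.60%
CAPM required = R_f + β·MRP = 0.9% + 1.297 × 4.6% = 6.8662%
α = realised − required = 2.6727% − 6.8662% = -4.19%

-4.19%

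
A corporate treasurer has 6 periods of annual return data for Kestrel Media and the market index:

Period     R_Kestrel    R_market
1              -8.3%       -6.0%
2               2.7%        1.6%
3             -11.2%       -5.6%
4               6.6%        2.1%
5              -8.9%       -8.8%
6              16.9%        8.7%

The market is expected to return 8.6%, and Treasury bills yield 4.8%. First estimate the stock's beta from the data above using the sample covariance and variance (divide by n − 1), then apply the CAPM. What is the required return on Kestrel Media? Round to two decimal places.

Mean R_i = (-8.3 + 2.7 − 11.2 + 6.6 − 8.9 + 16.9) / 6 = -0.3667%
Mean R_m = (-6.0 + 1.6 − 5.6 + 2.1 − 8.8 + 8.7) / 6 = -1.3333%
Σ(R_i − R̄_i)(R_m − R̄_m) = 353.1167  ⇒  Cov = 353.1167 / 5 = 70.6233
Σ(R_m − R̄_m)² = 216.7933  ⇒  Var(R_m) = 216.7933 / 5 = 43.3587
β = Cov / Var(R_m) = 70.6233 / 43.3587 = 1.6288
MRP = 8.6% − 4.8% = 3.80%
E(R) = R_f + β × MRP = 4.8% + 1.6288 × 3.8% = 10.99%

10.99%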